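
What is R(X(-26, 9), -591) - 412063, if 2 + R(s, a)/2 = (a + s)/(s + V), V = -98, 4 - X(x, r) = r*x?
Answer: -28845043/70 ≈ -4.1207e+5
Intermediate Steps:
X(x, r) = 4 - r*x
R(s, a) = -4 + 2*(a + s)/(-98 + s) (R(s, a) = -4 + 2*((a + s)/(s - 98)) = -4 + 2*((a + s)/(-98 + s)) = -4 + 2*(a + s)/(-98 + s))
R(X(-26, 9), -591) - 412063 = 2*(196 - 591 - (4 - 1*9*(-26)))/(-98 + (4 - 1*9*(-26))) - 412063 = 2*(196 - 591 - (4 + 234))/(-98 + (4 + 234)) - 412063 = 2*(196 - 591 - 1*238)/(-98 + 238) - 412063 = 2*(196 - 591 - 238)/140 - 412063 = 2*(1/140)*(-633) - 412063 = -633/70 - 412063 = -28845043/70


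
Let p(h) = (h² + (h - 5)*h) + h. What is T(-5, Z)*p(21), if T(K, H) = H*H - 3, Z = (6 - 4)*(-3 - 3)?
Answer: 112518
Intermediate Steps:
Z = -12 (Z = 2*(-6) = -12)
T(K, H) = -3 + H² (T(K, H) = H² - 3 = -3 + H²)
p(h) = h + h² + h*(-5 + h) (p(h) = (h² + (-5 + h)*h) + h = (h² + h*(-5 + h)) + h = h + h² + h*(-5 + h))
T(-5, Z)*p(21) = (-3 + (-12)²)*(2*21*(-2 + 21)) = (-3 + 144)*(2*21*19) = 141*798 = 112518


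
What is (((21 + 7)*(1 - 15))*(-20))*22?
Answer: 172480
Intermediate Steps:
(((21 + 7)*(1 - 15))*(-20))*22 = ((28*(-14))*(-20))*22 = -392*(-20)*22 = 7840*22 = 172480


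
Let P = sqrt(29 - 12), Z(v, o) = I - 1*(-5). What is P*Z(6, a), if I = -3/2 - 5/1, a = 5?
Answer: -3*sqrt(17)/2 ≈ -6.1847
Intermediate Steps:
I = -13/2 (I = -3*1/2 - 5*1 = -3/2 - 5 = -13/2 ≈ -6.5000)
Z(v, o) = -3/2 (Z(v, o) = -13/2 - 1*(-5) = -13/2 + 5 = -3/2)
P = sqrt(17) ≈ 4.1231
P*Z(6, a) = sqrt(17)*(-3/2) = -3*sqrt(17)/2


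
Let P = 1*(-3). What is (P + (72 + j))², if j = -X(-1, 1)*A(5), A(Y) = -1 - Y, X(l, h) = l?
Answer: 3969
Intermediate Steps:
P = -3
j = -6 (j = -(-1)*(-1 - 1*5) = -(-1)*(-1 - 5) = -(-1)*(-6) = -1*6 = -6)
(P + (72 + j))² = (-3 + (72 - 6))² = (-3 + 66)² = 63² = 3969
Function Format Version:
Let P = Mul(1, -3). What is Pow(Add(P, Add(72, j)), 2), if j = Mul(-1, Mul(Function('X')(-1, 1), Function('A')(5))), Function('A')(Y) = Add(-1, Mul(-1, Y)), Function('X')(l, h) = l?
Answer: 3969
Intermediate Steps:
P = -3
j = -6 (j = Mul(-1, Mul(-1, Add(-1, Mul(-1, 5)))) = Mul(-1, Mul(-1, Add(-1, -5))) = Mul(-1, Mul(-1, -6)) = Mul(-1, 6) = -6)
Pow(Add(P, Add(72, j)), 2) = Pow(Add(-3, Add(72, -6)), 2) = Pow(Add(-3, 66), 2) = Pow(63, 2) = 3969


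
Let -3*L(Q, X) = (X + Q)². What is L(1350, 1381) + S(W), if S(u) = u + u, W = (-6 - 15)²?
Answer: -7455715/3 ≈ -2.4852e+6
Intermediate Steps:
L(Q, X) = -(Q + X)²/3 (L(Q, X) = -(X + Q)²/3 = -(Q + X)²/3)
W = 441 (W = (-21)² = 441)
S(u) = 2*u
L(1350, 1381) + S(W) = -(1350 + 1381)²/3 + 2*441 = -⅓*2731² + 882 = -⅓*7458361 + 882 = -7458361/3 + 882 = -7455715/3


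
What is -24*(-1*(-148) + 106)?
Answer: -6096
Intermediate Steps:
-24*(-1*(-148) + 106) = -24*(148 + 106) = -24*254 = -6096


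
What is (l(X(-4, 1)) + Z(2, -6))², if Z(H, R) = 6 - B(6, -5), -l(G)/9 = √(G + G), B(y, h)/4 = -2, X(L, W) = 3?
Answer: 682 - 252*√6 ≈ 64.729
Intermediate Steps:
B(y, h) = -8 (B(y, h) = 4*(-2) = -8)
l(G) = -9*√2*√G (l(G) = -9*√(G + G) = -9*√2*√G)
Z(H, R) = 14 (Z(H, R) = 6 - 1*(-8) = 6 + 8 = 14)
(l(X(-4, 1)) + Z(2, -6))² = (-9*√2*√3 + 14)² = (-9*√6 + 14)² = (14 - 9*√6)²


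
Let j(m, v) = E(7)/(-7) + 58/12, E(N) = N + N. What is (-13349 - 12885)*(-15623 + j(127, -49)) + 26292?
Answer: 1229417233/3 ≈ 4.0981e+8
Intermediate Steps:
E(N) = 2*N
j(m, v) = 17/6 (j(m, v) = (2*7)/(-7) + 58/12 = 14*(-1/7) + 58*(1/12) = -2 + 29/6 = 17/6)
(-13349 - 12885)*(-15623 + j(127, -49)) + 26292 = (-13349 - 12885)*(-15623 + 17/6) + 26292 = -26234*(-93721/6) + 26292 = 1229338357/3 + 26292 = 1229417233/3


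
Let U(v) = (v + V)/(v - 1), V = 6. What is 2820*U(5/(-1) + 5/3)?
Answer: -22560/13 ≈ -1735.4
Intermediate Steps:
U(v) = (6 + v)/(-1 + v) (U(v) = (v + 6)/(v - 1) = (6 + v)/(-1 + v))
2820*U(5/(-1) + 5/3) = 2820*((6 + (5/(-1) + 5/3))/(-1 + (5/(-1) + 5/3))) = 2820*((6 + (5*(-1) + 5*(⅓)))/(-1 + (5*(-1) + 5*(⅓)))) = 2820*((6 + (-5 + 5/3))/(-1 + (-5 + 5/3))) = 2820*((6 - 10/3)/(-1 - 10/3)) = 2820*((8/3)/(-13/3)) = 2820*(-3/13*8/3) = 2820*(-8/13) = -22560/13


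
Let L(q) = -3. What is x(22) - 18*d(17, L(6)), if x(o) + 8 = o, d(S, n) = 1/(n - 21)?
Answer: 59/4 ≈ 14.750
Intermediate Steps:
d(S, n) = 1/(-21 + n)
x(o) = -8 + o
x(22) - 18*d(17, L(6)) = (-8 + 22) - 18/(-21 - 3) = 14 - 18/(-24) = 14 - 18*(-1/24) = 14 + ¾ = 59/4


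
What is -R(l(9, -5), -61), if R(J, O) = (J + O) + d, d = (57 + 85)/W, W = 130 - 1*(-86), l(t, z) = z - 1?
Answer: 7165/108 ≈ 66.343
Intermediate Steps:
l(t, z) = -1 + z
W = 216 (W = 130 + 86 = 216)
d = 71/108 (d = (57 + 85)/216 = 142*(1/216) = 71/108 ≈ 0.65741)
R(J, O) = 71/108 + J + O (R(J, O) = (J + O) + 71/108 = 71/108 + J + O)
-R(l(9, -5), -61) = -(71/108 + (-1 - 5) - 61) = -(71/108 - 6 - 61) = -1*(-7165/108) = 7165/108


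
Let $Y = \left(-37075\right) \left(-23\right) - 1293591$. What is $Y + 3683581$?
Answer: $3242715$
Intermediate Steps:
$Y = -440866$ ($Y = 852725 - 1293591 = -440866$)
$Y + 3683581 = -440866 + 3683581 = 3242715$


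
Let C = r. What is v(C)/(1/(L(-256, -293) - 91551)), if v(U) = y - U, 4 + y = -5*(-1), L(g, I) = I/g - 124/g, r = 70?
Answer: 1617128091/256 ≈ 6.3169e+6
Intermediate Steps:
C = 70
L(g, I) = -124/g + I/g
y = 1 (y = -4 - 5*(-1) = -4 + 5 = 1)
v(U) = 1 - U
v(C)/(1/(L(-256, -293) - 91551)) = (1 - 1*70)/(1/((-124 - 293)/(-256) - 91551)) = (1 - 70)/(1/(-1/256*(-417) - 91551)) = -69/(1/(417/256 - 91551)) = -69/(1/(-23436639/256)) = -69/(-256/23436639) = -69*(-23436639/256) = 1617128091/256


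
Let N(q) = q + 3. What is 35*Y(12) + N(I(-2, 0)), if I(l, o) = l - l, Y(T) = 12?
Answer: 423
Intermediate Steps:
I(l, o) = 0
N(q) = 3 + q
35*Y(12) + N(I(-2, 0)) = 35*12 + (3 + 0) = 420 + 3 = 423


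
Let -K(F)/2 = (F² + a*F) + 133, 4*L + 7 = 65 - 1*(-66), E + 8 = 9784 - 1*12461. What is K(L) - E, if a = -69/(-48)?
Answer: 3263/8 ≈ 407.88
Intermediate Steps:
E = -2685 (E = -8 + (9784 - 1*12461) = -8 + (9784 - 12461) = -8 - 2677 = -2685)
a = 23/16 (a = -69*(-1/48) = 23/16 ≈ 1.4375)
L = 31 (L = -7/4 + (65 - 1*(-66))/4 = -7/4 + (65 + 66)/4 = -7/4 + (¼)*131 = -7/4 + 131/4 = 31)
K(F) = -266 - 2*F² - 23*F/8 (K(F) = -2*((F² + 23*F/16) + 133) = -2*(133 + F² + 23*F/16) = -266 - 2*F² - 23*F/8)
K(L) - E = (-266 - 2*31² - 23/8*31) - 1*(-2685) = (-266 - 2*961 - 713/8) + 2685 = (-266 - 1922 - 713/8) + 2685 = -18217/8 + 2685 = 3263/8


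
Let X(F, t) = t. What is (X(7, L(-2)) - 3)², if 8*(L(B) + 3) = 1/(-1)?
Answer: 2401/64 ≈ 37.516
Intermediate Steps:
L(B) = -25/8 (L(B) = -3 + (⅛)/(-1) = -3 + (⅛)*(-1) = -3 - ⅛ = -25/8)
(X(7, L(-2)) - 3)² = (-25/8 - 3)² = (-49/8)² = 2401/64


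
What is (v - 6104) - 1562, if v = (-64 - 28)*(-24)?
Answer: -5458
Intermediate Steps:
v = 2208 (v = -92*(-24) = 2208)
(v - 6104) - 1562 = (2208 - 6104) - 1562 = -3896 - 1562 = -5458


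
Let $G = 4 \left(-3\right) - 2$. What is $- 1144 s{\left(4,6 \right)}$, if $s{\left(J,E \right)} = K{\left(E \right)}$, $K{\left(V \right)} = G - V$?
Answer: $22880$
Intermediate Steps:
$G = -14$ ($G = -12 - 2 = -14$)
$K{\left(V \right)} = -14 - V$
$s{\left(J,E \right)} = -14 - E$
$- 1144 s{\left(4,6 \right)} = - 1144 \left(-14 - 6\right) = \left(-1144\right) \left(-20\right) = 22880$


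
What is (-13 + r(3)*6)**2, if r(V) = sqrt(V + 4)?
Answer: 421 - 156*sqrt(7) ≈ 8.2628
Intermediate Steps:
r(V) = sqrt(4 + V)
(-13 + r(3)*6)**2 = (-13 + sqrt(4 + 3)*6)**2 = (-13 + sqrt(7)*6)**2 = (-13 + 6*sqrt(7))**2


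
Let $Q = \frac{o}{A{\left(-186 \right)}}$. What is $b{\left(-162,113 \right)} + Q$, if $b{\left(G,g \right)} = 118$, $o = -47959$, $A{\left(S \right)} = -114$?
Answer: $\frac{61411}{114} \approx 538.69$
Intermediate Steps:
$Q = \frac{47959}{114}$ ($Q = - \frac{47959}{-114} = \left(-47959\right) \left(- \frac{1}{114}\right) = \frac{47959}{114} \approx 420.69$)
$b{\left(-162,113 \right)} + Q = 118 + \frac{47959}{114} = \frac{61411}{114}$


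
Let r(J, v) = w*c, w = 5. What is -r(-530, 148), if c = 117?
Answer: -585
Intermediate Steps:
r(J, v) = 585 (r(J, v) = 5*117 = 585)
-r(-530, 148) = -1*585 = -585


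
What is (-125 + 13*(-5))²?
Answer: 36100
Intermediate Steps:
(-125 + 13*(-5))² = (-125 - 65)² = (-190)² = 36100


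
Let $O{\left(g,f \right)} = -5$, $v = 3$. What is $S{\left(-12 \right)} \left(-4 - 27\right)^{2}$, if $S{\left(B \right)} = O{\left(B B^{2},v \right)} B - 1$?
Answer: $56699$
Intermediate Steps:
$S{\left(B \right)} = -1 - 5 B$ ($S{\left(B \right)} = - 5 B - 1 = -1 - 5 B$)
$S{\left(-12 \right)} \left(-4 - 27\right)^{2} = \left(-1 - -60\right) \left(-4 - 27\right)^{2} = \left(-1 + 60\right) \left(-31\right)^{2} = 59 \cdot 961 = 56699$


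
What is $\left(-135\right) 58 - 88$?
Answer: $-7918$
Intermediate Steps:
$\left(-135\right) 58 - 88 = -7830 - 88 = -7918$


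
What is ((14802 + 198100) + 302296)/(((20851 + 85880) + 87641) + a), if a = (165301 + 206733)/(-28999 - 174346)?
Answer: 52381468655/19762101153 ≈ 2.6506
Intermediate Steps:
a = -372034/203345 (a = 372034/(-203345) = 372034*(-1/203345) = -372034/203345 ≈ -1.8296)
((14802 + 198100) + 302296)/(((20851 + 85880) + 87641) + a) = ((14802 + 198100) + 302296)/(((20851 + 85880) + 87641) - 372034/203345) = (212902 + 302296)/((106731 + 87641) - 372034/203345) = 515198/(194372 - 372034/203345) = 515198/(39524202306/203345) = 515198*(203345/39524202306) = 52381468655/19762101153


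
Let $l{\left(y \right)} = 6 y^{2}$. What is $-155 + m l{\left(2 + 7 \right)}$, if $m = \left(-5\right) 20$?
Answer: $-48755$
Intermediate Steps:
$m = -100$
$-155 + m l{\left(2 + 7 \right)} = -155 - 100 \cdot 6 \left(2 + 7\right)^{2} = -155 - 100 \cdot 6 \cdot 9^{2} = -155 - 100 \cdot 6 \cdot 81 = -155 - 48600 = -48755$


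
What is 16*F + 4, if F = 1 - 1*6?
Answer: -76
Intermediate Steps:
F = -5 (F = 1 - 6 = -5)
16*F + 4 = 16*(-5) + 4 = -80 + 4 = -76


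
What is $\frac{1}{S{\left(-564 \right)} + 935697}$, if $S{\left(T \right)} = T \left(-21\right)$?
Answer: $\frac{1}{947541} \approx 1.0554 \cdot 10^{-6}$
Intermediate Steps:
$S{\left(T \right)} = - 21 T$
$\frac{1}{S{\left(-564 \right)} + 935697} = \frac{1}{\left(-21\right) \left(-564\right) + 935697} = \frac{1}{11844 + 935697} = \frac{1}{947541}$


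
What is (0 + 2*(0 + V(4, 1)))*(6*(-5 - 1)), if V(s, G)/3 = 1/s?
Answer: -54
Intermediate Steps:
V(s, G) = 3/s
(0 + 2*(0 + V(4, 1)))*(6*(-5 - 1)) = (0 + 2*(0 + 3/4))*(6*(-5 - 1)) = (0 + 2*(0 + 3*(¼)))*(6*(-6)) = (0 + 2*(0 + ¾))*(-36) = (0 + 2*(¾))*(-36) = (0 + 3/2)*(-36) = (3/2)*(-36) = -54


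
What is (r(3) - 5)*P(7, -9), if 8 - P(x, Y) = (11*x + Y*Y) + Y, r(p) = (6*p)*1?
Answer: -1833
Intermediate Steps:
r(p) = 6*p
P(x, Y) = 8 - Y - Y² - 11*x (P(x, Y) = 8 - ((11*x + Y*Y) + Y) = 8 - ((11*x + Y²) + Y) = 8 - ((Y² + 11*x) + Y) = 8 - (Y + Y² + 11*x) = 8 + (-Y - Y² - 11*x) = 8 - Y - Y² - 11*x)
(r(3) - 5)*P(7, -9) = (6*3 - 5)*(8 - 1*(-9) - 1*(-9)² - 11*7) = (18 - 5)*(8 + 9 - 1*81 - 77) = 13*(8 + 9 - 81 - 77) = 13*(-141) = -1833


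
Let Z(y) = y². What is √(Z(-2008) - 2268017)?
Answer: √1764047 ≈ 1328.2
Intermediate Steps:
√(Z(-2008) - 2268017) = √((-2008)² - 2268017) = √(4032064 - 2268017) = √1764047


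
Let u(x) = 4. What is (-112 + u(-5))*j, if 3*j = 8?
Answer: -288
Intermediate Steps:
j = 8/3 (j = (⅓)*8 = 8/3 ≈ 2.6667)
(-112 + u(-5))*j = (-112 + 4)*(8/3) = -108*8/3 = -288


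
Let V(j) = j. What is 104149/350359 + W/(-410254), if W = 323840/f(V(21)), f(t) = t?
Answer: 391909081103/1509229902453 ≈ 0.25968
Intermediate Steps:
W = 323840/21 ≈ 15421.
104149/350359 + W/(-410254) = 104149/350359 + (323840/21)/(-410254) = 104149*(1/350359) + (323840/21)*(-1/410254) = 104149/350359 - 161920/4307667 = 391909081103/1509229902453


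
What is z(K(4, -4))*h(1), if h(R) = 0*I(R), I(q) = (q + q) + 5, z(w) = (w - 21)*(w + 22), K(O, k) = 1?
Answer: 0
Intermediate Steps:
z(w) = (-21 + w)*(22 + w)
I(q) = 5 + 2*q (I(q) = 2*q + 5 = 5 + 2*q)
h(R) = 0 (h(R) = 0*(5 + 2*R) = 0)
z(K(4, -4))*h(1) = (-462 + 1 + 1²)*0 = (-462 + 1 + 1)*0 = -460*0 = 0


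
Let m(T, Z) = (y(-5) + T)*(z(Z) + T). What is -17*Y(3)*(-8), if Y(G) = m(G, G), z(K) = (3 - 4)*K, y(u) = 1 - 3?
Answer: 0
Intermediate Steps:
y(u) = -2
z(K) = -K
m(T, Z) = (-2 + T)*(T - Z) (m(T, Z) = (-2 + T)*(-Z + T) = (-2 + T)*(T - Z))
Y(G) = 0 (Y(G) = G**2 - 2*G + 2*G - G*G = G**2 - 2*G + 2*G - G**2 = 0)
-17*Y(3)*(-8) = -17*0*(-8) = 0*(-8) = 0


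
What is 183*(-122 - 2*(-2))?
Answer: -21594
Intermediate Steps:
183*(-122 - 2*(-2)) = 183*(-122 - 1*(-4)) = 183*(-122 + 4) = 183*(-118) = -21594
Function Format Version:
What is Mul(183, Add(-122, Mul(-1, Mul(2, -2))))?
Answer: -21594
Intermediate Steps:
Mul(183, Add(-122, Mul(-1, Mul(2, -2)))) = Mul(183, Add(-122, Mul(-1, -4))) = Mul(183, Add(-122, 4)) = Mul(183, -118) = -21594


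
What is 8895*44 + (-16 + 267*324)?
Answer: 477872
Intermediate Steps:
8895*44 + (-16 + 267*324) = 391380 + (-16 + 86508) = 391380 + 86492 = 477872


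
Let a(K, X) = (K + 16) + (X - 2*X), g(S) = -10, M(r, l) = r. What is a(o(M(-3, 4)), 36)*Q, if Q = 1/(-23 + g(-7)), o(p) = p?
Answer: 23/33 ≈ 0.69697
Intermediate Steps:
Q = -1/33 (Q = 1/(-23 - 10) = 1/(-33) = -1/33 ≈ -0.030303)
a(K, X) = 16 + K - X (a(K, X) = (16 + K) - X = 16 + K - X)
a(o(M(-3, 4)), 36)*Q = (16 - 3 - 1*36)*(-1/33) = (16 - 3 - 36)*(-1/33) = -23*(-1/33) = 23/33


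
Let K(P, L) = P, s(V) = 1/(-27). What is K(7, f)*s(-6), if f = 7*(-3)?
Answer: -7/27 ≈ -0.25926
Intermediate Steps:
s(V) = -1/27
f = -21
K(7, f)*s(-6) = 7*(-1/27) = -7/27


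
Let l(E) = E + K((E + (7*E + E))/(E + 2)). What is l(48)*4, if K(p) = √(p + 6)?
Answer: 192 + 4*√366/5 ≈ 207.30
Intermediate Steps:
K(p) = √(6 + p)
l(E) = E + √(6 + 9*E/(2 + E)) (l(E) = E + √(6 + (E + (7*E + E))/(E + 2)) = E + √(6 + (E + 8*E)/(2 + E)) = E + √(6 + (9*E)/(2 + E)) = E + √(6 + 9*E/(2 + E)))
l(48)*4 = (48 + √3*√((4 + 5*48)/(2 + 48)))*4 = (48 + √3*√((4 + 240)/50))*4 = (48 + √3*√((1/50)*244))*4 = (48 + √3*√(122/25))*4 = (48 + √3*(√122/5))*4 = (48 + √366/5)*4 = 192 + 4*√366/5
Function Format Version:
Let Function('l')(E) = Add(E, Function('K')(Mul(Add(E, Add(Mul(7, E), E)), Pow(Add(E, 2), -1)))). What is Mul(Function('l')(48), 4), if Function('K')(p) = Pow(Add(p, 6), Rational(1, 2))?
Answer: Add(192, Mul(Rational(4, 5), Pow(366, Rational(1, 2)))) ≈ 207.30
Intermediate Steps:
Function('K')(p) = Pow(Add(6, p), Rational(1, 2))
Function('l')(E) = Add(E, Pow(Add(6, Mul(9, E, Pow(Add(2, E), -1))), Rational(1, 2))) (Function('l')(E) = Add(E, Pow(Add(6, Mul(Add(E, Add(Mul(7, E), E)), Pow(Add(E, 2), -1))), Rational(1, 2))) = Add(E, Pow(Add(6, Mul(Add(E, Mul(8, E)), Pow(Add(2, E), -1))), Rational(1, 2))) = Add(E, Pow(Add(6, Mul(Mul(9, E), Pow(Add(2, E), -1))), Rational(1, 2))) = Add(E, Pow(Add(6, Mul(9, E, Pow(Add(2, E), -1))), Rational(1, 2))))
Mul(Function('l')(48), 4) = Mul(Add(48, Mul(Pow(3, Rational(1, 2)), Pow(Mul(Pow(Add(2, 48), -1), Add(4, Mul(5, 48))), Rational(1, 2)))), 4) = Mul(Add(48, Mul(Pow(3, Rational(1, 2)), Pow(Mul(Pow(50, -1), Add(4, 240)), Rational(1, 2)))), 4) = Mul(Add(48, Mul(Pow(3, Rational(1, 2)), Pow(Mul(Rational(1, 50), 244), Rational(1, 2)))), 4) = Mul(Add(48, Mul(Pow(3, Rational(1, 2)), Pow(Rational(122, 25), Rational(1, 2)))), 4) = Mul(Add(48, Mul(Pow(3, Rational(1, 2)), Mul(Rational(1, 5), Pow(122, Rational(1, 2))))), 4) = Mul(Add(48, Mul(Rational(1, 5), Pow(366, Rational(1, 2)))), 4) = Add(192, Mul(Rational(4, 5), Pow(366, Rational(1, 2))))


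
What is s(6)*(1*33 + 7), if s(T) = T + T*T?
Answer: 1680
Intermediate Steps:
s(T) = T + T²
s(6)*(1*33 + 7) = (6*(1 + 6))*(1*33 + 7) = (6*7)*(33 + 7) = 42*40 = 1680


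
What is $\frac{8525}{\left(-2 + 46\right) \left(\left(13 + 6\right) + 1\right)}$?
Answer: $\frac{155}{16} \approx 9.6875$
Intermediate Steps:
$\frac{8525}{\left(-2 + 46\right) \left(\left(13 + 6\right) + 1\right)} = \frac{8525}{44 \left(19 + 1\right)} = \frac{8525}{44 \cdot 20} = \frac{8525}{880} = 8525 \cdot \frac{1}{880} = \frac{155}{16}$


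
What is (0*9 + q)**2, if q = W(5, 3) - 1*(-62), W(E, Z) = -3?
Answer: 3481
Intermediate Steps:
q = 59 (q = -3 - 1*(-62) = -3 + 62 = 59)
(0*9 + q)**2 = (0*9 + 59)**2 = (0 + 59)**2 = 59**2 = 3481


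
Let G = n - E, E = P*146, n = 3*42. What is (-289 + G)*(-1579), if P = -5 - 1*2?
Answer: -1356361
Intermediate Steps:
P = -7 (P = -5 - 2 = -7)
n = 126
E = -1022 (E = -7*146 = -1022)
G = 1148 (G = 126 - 1*(-1022) = 126 + 1022 = 1148)
(-289 + G)*(-1579) = (-289 + 1148)*(-1579) = 859*(-1579) = -1356361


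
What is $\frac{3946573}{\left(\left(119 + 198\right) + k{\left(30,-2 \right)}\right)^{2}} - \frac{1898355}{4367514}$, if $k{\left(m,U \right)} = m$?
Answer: $\frac{5669377934109}{175295997742} \approx 32.342$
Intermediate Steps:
$\frac{3946573}{\left(\left(119 + 198\right) + k{\left(30,-2 \right)}\right)^{2}} - \frac{1898355}{4367514} = \frac{3946573}{\left(\left(119 + 198\right) + 30\right)^{2}} - \frac{1898355}{4367514} = \frac{3946573}{\left(317 + 30\right)^{2}} - \frac{632785}{1455838} = \frac{3946573}{347^{2}} - \frac{632785}{1455838} = \frac{3946573}{120409} - \frac{632785}{1455838} = \frac{5669377934109}{175295997742}$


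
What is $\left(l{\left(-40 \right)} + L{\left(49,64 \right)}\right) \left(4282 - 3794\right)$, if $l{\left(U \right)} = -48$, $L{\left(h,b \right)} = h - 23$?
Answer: $-10736$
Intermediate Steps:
$L{\left(h,b \right)} = -23 + h$
$\left(l{\left(-40 \right)} + L{\left(49,64 \right)}\right) \left(4282 - 3794\right) = \left(-48 + \left(-23 + 49\right)\right) \left(4282 - 3794\right) = \left(-48 + 26\right) 488 = \left(-22\right) 488 = -10736$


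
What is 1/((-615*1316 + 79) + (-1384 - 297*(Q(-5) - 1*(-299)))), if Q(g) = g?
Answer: -1/897963 ≈ -1.1136e-6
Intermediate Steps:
1/((-615*1316 + 79) + (-1384 - 297*(Q(-5) - 1*(-299)))) = 1/((-615*1316 + 79) + (-1384 - 297*(-5 - 1*(-299)))) = 1/((-809340 + 79) + (-1384 - 297*(-5 + 299))) = 1/(-809261 + (-1384 - 297*294)) = 1/(-809261 + (-1384 - 87318)) = 1/(-809261 - 88702) = 1/(-897963) = -1/897963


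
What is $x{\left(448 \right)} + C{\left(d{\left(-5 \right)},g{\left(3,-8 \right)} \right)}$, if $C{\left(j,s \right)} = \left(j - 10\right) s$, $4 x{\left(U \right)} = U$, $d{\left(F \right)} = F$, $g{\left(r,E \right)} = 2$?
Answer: $82$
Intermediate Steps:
$x{\left(U \right)} = \frac{U}{4}$
$C{\left(j,s \right)} = s \left(-10 + j\right)$ ($C{\left(j,s \right)} = \left(-10 + j\right) s = s \left(-10 + j\right)$)
$x{\left(448 \right)} + C{\left(d{\left(-5 \right)},g{\left(3,-8 \right)} \right)} = \frac{1}{4} \cdot 448 + 2 \left(-10 - 5\right) = 112 + 2 \left(-15\right) = 112 - 30 = 82$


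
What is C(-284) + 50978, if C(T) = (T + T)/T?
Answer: 50980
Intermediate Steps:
C(T) = 2 (C(T) = (2*T)/T = 2)
C(-284) + 50978 = 2 + 50978 = 50980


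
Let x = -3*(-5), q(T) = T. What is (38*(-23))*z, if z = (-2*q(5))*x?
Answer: 131100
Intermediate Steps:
x = 15
z = -150 (z = -2*5*15 = -10*15 = -150)
(38*(-23))*z = (38*(-23))*(-150) = -874*(-150) = 131100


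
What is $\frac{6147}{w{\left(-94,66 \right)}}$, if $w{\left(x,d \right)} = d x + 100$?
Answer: $- \frac{6147}{6104} \approx -1.007$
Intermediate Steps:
$w{\left(x,d \right)} = 100 + d x$
$\frac{6147}{w{\left(-94,66 \right)}} = \frac{6147}{100 + 66 \left(-94\right)} = \frac{6147}{100 - 6204} = \frac{6147}{-6104} = 6147 \left(- \frac{1}{6104}\right) = - \frac{6147}{6104}$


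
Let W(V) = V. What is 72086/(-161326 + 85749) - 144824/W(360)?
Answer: -1371414301/3400965 ≈ -403.24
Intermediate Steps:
72086/(-161326 + 85749) - 144824/W(360) = 72086/(-161326 + 85749) - 144824/360 = 72086/(-75577) - 144824*1/360 = 72086*(-1/75577) - 18103/45 = -72086/75577 - 18103/45 = -1371414301/3400965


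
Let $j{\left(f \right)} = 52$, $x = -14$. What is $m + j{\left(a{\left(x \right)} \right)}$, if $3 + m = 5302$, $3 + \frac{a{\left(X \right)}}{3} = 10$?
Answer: $5351$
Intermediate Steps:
$a{\left(X \right)} = 21$ ($a{\left(X \right)} = -9 + 3 \cdot 10 = -9 + 30 = 21$)
$m = 5299$ ($m = -3 + 5302 = 5299$)
$m + j{\left(a{\left(x \right)} \right)} = 5299 + 52 = 5351$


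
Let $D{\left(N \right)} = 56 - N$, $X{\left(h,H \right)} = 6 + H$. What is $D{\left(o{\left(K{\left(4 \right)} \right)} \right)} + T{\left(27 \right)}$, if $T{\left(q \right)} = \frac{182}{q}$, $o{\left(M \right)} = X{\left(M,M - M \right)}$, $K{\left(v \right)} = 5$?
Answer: $\frac{1532}{27} \approx 56.741$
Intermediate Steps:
$o{\left(M \right)} = 6$ ($o{\left(M \right)} = 6 + \left(M - M\right) = 6 + 0 = 6$)
$D{\left(o{\left(K{\left(4 \right)} \right)} \right)} + T{\left(27 \right)} = \left(56 - 6\right) + \frac{182}{27} = \left(56 - 6\right) + 182 \cdot \frac{1}{27} = 50 + \frac{182}{27} = \frac{1532}{27}$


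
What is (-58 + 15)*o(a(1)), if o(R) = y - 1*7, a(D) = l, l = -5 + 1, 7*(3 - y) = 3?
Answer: 1333/7 ≈ 190.43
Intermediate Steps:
y = 18/7 (y = 3 - 1/7*3 = 3 - 3/7 = 18/7 ≈ 2.5714)
l = -4
a(D) = -4
o(R) = -31/7 (o(R) = 18/7 - 1*7 = 18/7 - 7 = -31/7)
(-58 + 15)*o(a(1)) = (-58 + 15)*(-31/7) = -43*(-31/7) = 1333/7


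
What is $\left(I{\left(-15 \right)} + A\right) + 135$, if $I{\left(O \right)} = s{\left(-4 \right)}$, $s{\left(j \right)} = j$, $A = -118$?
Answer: $13$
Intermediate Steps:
$I{\left(O \right)} = -4$
$\left(I{\left(-15 \right)} + A\right) + 135 = \left(-4 - 118\right) + 135 = -122 + 135 = 13$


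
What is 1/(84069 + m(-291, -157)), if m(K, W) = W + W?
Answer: 1/83755 ≈ 1.1940e-5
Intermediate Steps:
m(K, W) = 2*W
1/(84069 + m(-291, -157)) = 1/(84069 + 2*(-157)) = 1/(84069 - 314) = 1/83755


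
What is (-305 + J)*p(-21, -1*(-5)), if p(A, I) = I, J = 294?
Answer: -55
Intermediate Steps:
(-305 + J)*p(-21, -1*(-5)) = (-305 + 294)*(-1*(-5)) = -11*5 = -55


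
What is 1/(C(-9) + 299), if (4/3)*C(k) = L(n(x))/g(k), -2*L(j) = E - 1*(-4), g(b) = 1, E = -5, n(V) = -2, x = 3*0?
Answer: 8/2395 ≈ 0.0033403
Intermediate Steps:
x = 0
L(j) = ½ (L(j) = -(-5 - 1*(-4))/2 = -(-5 + 4)/2 = -½*(-1) = ½)
C(k) = 3/8 (C(k) = 3*((½)/1)/4 = 3*((½)*1)/4 = (¾)*(½) = 3/8)
1/(C(-9) + 299) = 1/(3/8 + 299) = 1/(2395/8) = 8/2395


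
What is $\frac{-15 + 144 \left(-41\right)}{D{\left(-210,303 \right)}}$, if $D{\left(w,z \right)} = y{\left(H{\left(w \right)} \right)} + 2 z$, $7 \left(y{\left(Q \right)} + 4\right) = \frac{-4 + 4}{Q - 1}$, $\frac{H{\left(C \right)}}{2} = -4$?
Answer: $- \frac{5919}{602} \approx -9.8322$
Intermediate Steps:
$H{\left(C \right)} = -8$ ($H{\left(C \right)} = 2 \left(-4\right) = -8$)
$y{\left(Q \right)} = -4$ ($y{\left(Q \right)} = -4 + \frac{\left(-4 + 4\right) \frac{1}{Q - 1}}{7} = -4 + \frac{0 \frac{1}{-1 + Q}}{7} = -4 + \frac{1}{7} \cdot 0 = -4 + 0 = -4$)
$D{\left(w,z \right)} = -4 + 2 z$
$\frac{-15 + 144 \left(-41\right)}{D{\left(-210,303 \right)}} = \frac{-15 + 144 \left(-41\right)}{-4 + 2 \cdot 303} = \frac{-15 - 5904}{-4 + 606} = - \frac{5919}{602}$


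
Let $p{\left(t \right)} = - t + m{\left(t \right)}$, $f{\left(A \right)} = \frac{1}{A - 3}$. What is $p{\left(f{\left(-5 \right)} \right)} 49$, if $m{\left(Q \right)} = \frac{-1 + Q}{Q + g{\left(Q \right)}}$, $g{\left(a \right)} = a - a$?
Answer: $\frac{3577}{8} \approx 447.13$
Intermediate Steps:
$f{\left(A \right)} = \frac{1}{-3 + A}$
$g{\left(a \right)} = 0$
$m{\left(Q \right)} = \frac{-1 + Q}{Q}$ ($m{\left(Q \right)} = \frac{-1 + Q}{Q + 0} = \frac{-1 + Q}{Q}$)
$p{\left(t \right)} = - t + \frac{-1 + t}{t}$
$p{\left(f{\left(-5 \right)} \right)} 49 = \left(1 - \frac{1}{-3 - 5} - \frac{1}{\frac{1}{-3 - 5}}\right) 49 = \left(1 - \frac{1}{-8} - \frac{1}{\frac{1}{-8}}\right) 49 = \left(1 - - \frac{1}{8} - \frac{1}{- \frac{1}{8}}\right) 49 = \left(1 + \frac{1}{8} - -8\right) 49 = \left(1 + \frac{1}{8} + 8\right) 49 = \frac{73}{8} \cdot 49 = \frac{3577}{8}$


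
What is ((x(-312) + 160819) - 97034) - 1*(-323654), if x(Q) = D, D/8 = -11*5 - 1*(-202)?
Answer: 388615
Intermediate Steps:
D = 1176 (D = 8*(-11*5 - 1*(-202)) = 8*(-55 + 202) = 8*147 = 1176)
x(Q) = 1176
((x(-312) + 160819) - 97034) - 1*(-323654) = ((1176 + 160819) - 97034) - 1*(-323654) = (161995 - 97034) + 323654 = 64961 + 323654 = 388615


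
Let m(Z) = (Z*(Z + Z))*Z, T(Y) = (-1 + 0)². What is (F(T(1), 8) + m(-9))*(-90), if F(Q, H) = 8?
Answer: 130500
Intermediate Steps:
T(Y) = 1 (T(Y) = (-1)² = 1)
m(Z) = 2*Z³ (m(Z) = (Z*(2*Z))*Z = (2*Z²)*Z = 2*Z³)
(F(T(1), 8) + m(-9))*(-90) = (8 + 2*(-9)³)*(-90) = (8 + 2*(-729))*(-90) = (8 - 1458)*(-90) = -1450*(-90) = 130500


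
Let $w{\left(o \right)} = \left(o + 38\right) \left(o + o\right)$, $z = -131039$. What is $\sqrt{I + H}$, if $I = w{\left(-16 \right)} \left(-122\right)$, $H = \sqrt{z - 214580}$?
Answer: $\sqrt{85888 + i \sqrt{345619}} \approx 293.07 + 1.003 i$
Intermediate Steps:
$w{\left(o \right)} = 2 o \left(38 + o\right)$ ($w{\left(o \right)} = \left(38 + o\right) 2 o = 2 o \left(38 + o\right)$)
$H = i \sqrt{345619}$ ($H = \sqrt{-131039 - 214580} = \sqrt{-345619} = i \sqrt{345619} \approx 587.89 i$)
$I = 85888$ ($I = 2 \left(-16\right) \left(38 - 16\right) \left(-122\right) = 2 \left(-16\right) 22 \left(-122\right) = \left(-704\right) \left(-122\right) = 85888$)
$\sqrt{I + H} = \sqrt{85888 + i \sqrt{345619}}$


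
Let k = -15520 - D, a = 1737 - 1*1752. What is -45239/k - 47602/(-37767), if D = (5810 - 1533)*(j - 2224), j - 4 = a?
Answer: 452584715837/360432197025 ≈ 1.2557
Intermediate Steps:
a = -15 (a = 1737 - 1752 = -15)
j = -11 (j = 4 - 15 = -11)
D = -9559095 (D = (5810 - 1533)*(-11 - 2224) = 4277*(-2235) = -9559095)
k = 9543575 (k = -15520 - 1*(-9559095) = -15520 + 9559095 = 9543575)
-45239/k - 47602/(-37767) = -45239/9543575 - 47602/(-37767) = -45239*1/9543575 - 47602*(-1/37767) = -45239/9543575 + 47602/37767 = 452584715837/360432197025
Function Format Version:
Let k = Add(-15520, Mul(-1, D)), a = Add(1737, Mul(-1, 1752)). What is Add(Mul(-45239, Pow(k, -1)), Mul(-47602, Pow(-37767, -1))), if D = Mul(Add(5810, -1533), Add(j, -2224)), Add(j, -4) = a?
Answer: Rational(452584715837, 360432197025) ≈ 1.2557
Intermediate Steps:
a = -15 (a = Add(1737, -1752) = -15)
j = -11 (j = Add(4, -15) = -11)
D = -9559095 (D = Mul(Add(5810, -1533), Add(-11, -2224)) = Mul(4277, -2235) = -9559095)
k = 9543575 (k = Add(-15520, Mul(-1, -9559095)) = Add(-15520, 9559095) = 9543575)
Add(Mul(-45239, Pow(k, -1)), Mul(-47602, Pow(-37767, -1))) = Add(Mul(-45239, Pow(9543575, -1)), Mul(-47602, Pow(-37767, -1))) = Add(Mul(-45239, Rational(1, 9543575)), Mul(-47602, Rational(-1, 37767))) = Add(Rational(-45239, 9543575), Rational(47602, 37767)) = Rational(452584715837, 360432197025)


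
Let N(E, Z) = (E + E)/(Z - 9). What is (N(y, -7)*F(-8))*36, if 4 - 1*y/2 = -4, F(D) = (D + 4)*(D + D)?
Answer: -4608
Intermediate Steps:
F(D) = 2*D*(4 + D) (F(D) = (4 + D)*(2*D) = 2*D*(4 + D))
y = 16 (y = 8 - 2*(-4) = 8 + 8 = 16)
N(E, Z) = 2*E/(-9 + Z) (N(E, Z) = (2*E)/(-9 + Z) = 2*E/(-9 + Z))
(N(y, -7)*F(-8))*36 = ((2*16/(-9 - 7))*(2*(-8)*(4 - 8)))*36 = ((2*16/(-16))*(2*(-8)*(-4)))*36 = ((2*16*(-1/16))*64)*36 = -2*64*36 = -128*36 = -4608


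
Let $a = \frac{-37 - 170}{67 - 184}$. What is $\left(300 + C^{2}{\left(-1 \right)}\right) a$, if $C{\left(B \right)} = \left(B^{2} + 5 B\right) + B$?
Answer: $575$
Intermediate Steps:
$C{\left(B \right)} = B^{2} + 6 B$
$a = \frac{23}{13}$ ($a = - \frac{207}{67 - 184} = - \frac{207}{-117} = \left(-207\right) \left(- \frac{1}{117}\right) = \frac{23}{13} \approx 1.7692$)
$\left(300 + C^{2}{\left(-1 \right)}\right) a = \left(300 + \left(- (6 - 1)\right)^{2}\right) \frac{23}{13} = \left(300 + \left(\left(-1\right) 5\right)^{2}\right) \frac{23}{13} = \left(300 + \left(-5\right)^{2}\right) \frac{23}{13} = \left(300 + 25\right) \frac{23}{13} = 325 \cdot \frac{23}{13} = 575$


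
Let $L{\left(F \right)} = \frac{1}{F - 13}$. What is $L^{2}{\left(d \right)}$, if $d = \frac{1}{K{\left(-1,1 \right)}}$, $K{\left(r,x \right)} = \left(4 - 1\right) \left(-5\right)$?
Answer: $\frac{225}{38416} \approx 0.0058569$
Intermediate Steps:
$K{\left(r,x \right)} = -15$ ($K{\left(r,x \right)} = 3 \left(-5\right) = -15$)
$d = - \frac{1}{15}$ ($d = \frac{1}{-15} = - \frac{1}{15} \approx -0.066667$)
$L{\left(F \right)} = \frac{1}{-13 + F}$
$L^{2}{\left(d \right)} = \left(\frac{1}{-13 - \frac{1}{15}}\right)^{2} = \left(\frac{1}{- \frac{196}{15}}\right)^{2} = \left(- \frac{15}{196}\right)^{2} = \frac{225}{38416}$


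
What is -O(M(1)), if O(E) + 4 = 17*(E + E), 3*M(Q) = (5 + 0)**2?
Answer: -838/3 ≈ -279.33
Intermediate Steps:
M(Q) = 25/3 (M(Q) = (5 + 0)**2/3 = (1/3)*5**2 = (1/3)*25 = 25/3)
O(E) = -4 + 34*E (O(E) = -4 + 17*(E + E) = -4 + 17*(2*E) = -4 + 34*E)
-O(M(1)) = -(-4 + 34*(25/3)) = -(-4 + 850/3) = -1*838/3 = -838/3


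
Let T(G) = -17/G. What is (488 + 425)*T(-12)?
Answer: 15521/12 ≈ 1293.4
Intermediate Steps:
(488 + 425)*T(-12) = (488 + 425)*(-17/(-12)) = 913*(-17*(-1/12)) = 913*(17/12) = 15521/12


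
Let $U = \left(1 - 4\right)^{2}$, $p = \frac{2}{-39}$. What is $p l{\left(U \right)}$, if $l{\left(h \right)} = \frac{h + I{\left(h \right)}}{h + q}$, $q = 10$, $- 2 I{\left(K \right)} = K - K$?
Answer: $- \frac{6}{247} \approx -0.024291$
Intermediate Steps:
$I{\left(K \right)} = 0$ ($I{\left(K \right)} = - \frac{K - K}{2} = \left(- \frac{1}{2}\right) 0 = 0$)
$p = - \frac{2}{39}$ ($p = 2 \left(- \frac{1}{39}\right) = - \frac{2}{39} \approx -0.051282$)
$U = 9$ ($U = \left(-3\right)^{2} = 9$)
$l{\left(h \right)} = \frac{h}{10 + h}$ ($l{\left(h \right)} = \frac{h + 0}{h + 10} = \frac{h}{10 + h}$)
$p l{\left(U \right)} = - \frac{2 \frac{9}{10 + 9}}{39} = - \frac{2 \cdot \frac{9}{19}}{39} = - \frac{2 \cdot 9 \cdot \frac{1}{19}}{39} = \left(- \frac{2}{39}\right) \frac{9}{19} = - \frac{6}{247}$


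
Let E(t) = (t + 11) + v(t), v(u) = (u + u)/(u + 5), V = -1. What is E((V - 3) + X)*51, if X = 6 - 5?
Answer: 255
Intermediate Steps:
v(u) = 2*u/(5 + u) (v(u) = (2*u)/(5 + u) = 2*u/(5 + u))
X = 1
E(t) = 11 + t + 2*t/(5 + t) (E(t) = (t + 11) + 2*t/(5 + t) = (11 + t) + 2*t/(5 + t) = 11 + t + 2*t/(5 + t))
E((V - 3) + X)*51 = ((55 + ((-1 - 3) + 1)² + 18*((-1 - 3) + 1))/(5 + ((-1 - 3) + 1)))*51 = ((55 + (-4 + 1)² + 18*(-4 + 1))/(5 + (-4 + 1)))*51 = ((55 + (-3)² + 18*(-3))/(5 - 3))*51 = ((55 + 9 - 54)/2)*51 = ((½)*10)*51 = 5*51 = 255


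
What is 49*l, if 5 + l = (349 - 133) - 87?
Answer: 6076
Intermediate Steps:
l = 124 (l = -5 + ((349 - 133) - 87) = -5 + (216 - 87) = -5 + 129 = 124)
49*l = 49*124 = 6076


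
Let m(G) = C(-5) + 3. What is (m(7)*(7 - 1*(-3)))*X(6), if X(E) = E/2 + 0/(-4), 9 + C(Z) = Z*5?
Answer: -930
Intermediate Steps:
C(Z) = -9 + 5*Z (C(Z) = -9 + Z*5 = -9 + 5*Z)
X(E) = E/2 (X(E) = E*(½) + 0*(-¼) = E/2 + 0 = E/2)
m(G) = -31 (m(G) = (-9 + 5*(-5)) + 3 = (-9 - 25) + 3 = -34 + 3 = -31)
(m(7)*(7 - 1*(-3)))*X(6) = (-31*(7 - 1*(-3)))*((½)*6) = -31*(7 + 3)*3 = -31*10*3 = -310*3 = -930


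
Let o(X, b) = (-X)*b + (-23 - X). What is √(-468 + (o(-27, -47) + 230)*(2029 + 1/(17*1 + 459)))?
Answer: 3*I*√13219986913/238 ≈ 1449.3*I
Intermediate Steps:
o(X, b) = -23 - X - X*b (o(X, b) = -X*b + (-23 - X) = -23 - X - X*b)
√(-468 + (o(-27, -47) + 230)*(2029 + 1/(17*1 + 459))) = √(-468 + ((-23 - 1*(-27) - 1*(-27)*(-47)) + 230)*(2029 + 1/(17*1 + 459))) = √(-468 + ((-23 + 27 - 1269) + 230)*(2029 + 1/(17 + 459))) = √(-468 + (-1265 + 230)*(2029 + 1/476)) = √(-468 - 1035*(2029 + 1/476)) = √(-468 - 1035*965805/476) = √(-468 - 999608175/476) = √(-999830943/476) = 3*I*√13219986913/238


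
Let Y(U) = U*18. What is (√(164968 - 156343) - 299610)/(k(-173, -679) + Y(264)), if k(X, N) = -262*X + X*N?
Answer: -59922/33509 + √345/33509 ≈ -1.7877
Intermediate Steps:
k(X, N) = -262*X + N*X
Y(U) = 18*U
(√(164968 - 156343) - 299610)/(k(-173, -679) + Y(264)) = (√(164968 - 156343) - 299610)/(-173*(-262 - 679) + 18*264) = (√8625 - 299610)/(-173*(-941) + 4752) = (5*√345 - 299610)/(162793 + 4752) = (-299610 + 5*√345)/167545 = (-299610 + 5*√345)*(1/167545) = -59922/33509 + √345/33509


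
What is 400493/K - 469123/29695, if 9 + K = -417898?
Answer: -207942425196/12409748365 ≈ -16.756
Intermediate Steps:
K = -417907 (K = -9 - 417898 = -417907)
400493/K - 469123/29695 = 400493/(-417907) - 469123/29695 = 400493*(-1/417907) - 469123*1/29695 = -400493/417907 - 469123/29695 = -207942425196/12409748365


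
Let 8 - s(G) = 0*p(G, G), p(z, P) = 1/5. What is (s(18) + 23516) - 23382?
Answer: 142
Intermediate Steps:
p(z, P) = 1/5
s(G) = 8 (s(G) = 8 - 0/5 = 8 - 1*0 = 8 + 0 = 8)
(s(18) + 23516) - 23382 = (8 + 23516) - 23382 = 23524 - 23382 = 142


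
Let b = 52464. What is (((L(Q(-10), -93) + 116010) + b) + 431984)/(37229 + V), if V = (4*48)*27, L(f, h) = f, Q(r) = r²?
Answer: 85794/6059 ≈ 14.160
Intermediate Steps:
V = 5184 (V = 192*27 = 5184)
(((L(Q(-10), -93) + 116010) + b) + 431984)/(37229 + V) = ((((-10)² + 116010) + 52464) + 431984)/(37229 + 5184) = (((100 + 116010) + 52464) + 431984)/42413 = ((116110 + 52464) + 431984)*(1/42413) = (168574 + 431984)*(1/42413) = 600558*(1/42413) = 85794/6059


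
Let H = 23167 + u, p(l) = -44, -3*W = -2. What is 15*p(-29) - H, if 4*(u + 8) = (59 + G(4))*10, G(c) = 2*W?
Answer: -143819/6 ≈ -23970.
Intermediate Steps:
W = 2/3 (W = -1/3*(-2) = 2/3 ≈ 0.66667)
G(c) = 4/3 (G(c) = 2*(2/3) = 4/3)
u = 857/6 (u = -8 + ((59 + 4/3)*10)/4 = -8 + ((181/3)*10)/4 = -8 + (1/4)*(1810/3) = -8 + 905/6 = 857/6 ≈ 142.83)
H = 139859/6 (H = 23167 + 857/6 = 139859/6 ≈ 23310.)
15*p(-29) - H = 15*(-44) - 1*139859/6 = -660 - 139859/6 = -143819/6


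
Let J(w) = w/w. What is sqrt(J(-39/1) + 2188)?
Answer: sqrt(2189) ≈ 46.787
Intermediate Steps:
J(w) = 1
sqrt(J(-39/1) + 2188) = sqrt(1 + 2188) = sqrt(2189)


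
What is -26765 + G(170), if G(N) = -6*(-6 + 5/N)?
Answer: -454396/17 ≈ -26729.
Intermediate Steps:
G(N) = 36 - 30/N
-26765 + G(170) = -26765 + (36 - 30/170) = -26765 + (36 - 30*1/170) = -26765 + (36 - 3/17) = -26765 + 609/17 = -454396/17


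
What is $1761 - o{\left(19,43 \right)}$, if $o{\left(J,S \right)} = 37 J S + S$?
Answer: $-28511$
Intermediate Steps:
$o{\left(J,S \right)} = S + 37 J S$ ($o{\left(J,S \right)} = 37 J S + S = S + 37 J S$)
$1761 - o{\left(19,43 \right)} = 1761 - 43 \left(1 + 37 \cdot 19\right) = 1761 - 43 \left(1 + 703\right) = 1761 - 43 \cdot 704 = 1761 - 30272 = -28511$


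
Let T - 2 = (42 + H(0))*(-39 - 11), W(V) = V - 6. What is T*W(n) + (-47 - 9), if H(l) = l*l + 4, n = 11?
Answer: -11546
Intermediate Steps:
W(V) = -6 + V
H(l) = 4 + l**2 (H(l) = l**2 + 4 = 4 + l**2)
T = -2298 (T = 2 + (42 + (4 + 0**2))*(-39 - 11) = 2 + (42 + (4 + 0))*(-50) = 2 + (42 + 4)*(-50) = 2 + 46*(-50) = 2 - 2300 = -2298)
T*W(n) + (-47 - 9) = -2298*(-6 + 11) + (-47 - 9) = -2298*5 - 56 = -11490 - 56 = -11546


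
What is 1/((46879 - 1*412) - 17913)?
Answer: 1/28554 ≈ 3.5021e-5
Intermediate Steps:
1/((46879 - 1*412) - 17913) = 1/((46879 - 412) - 17913) = 1/(46467 - 17913) = 1/28554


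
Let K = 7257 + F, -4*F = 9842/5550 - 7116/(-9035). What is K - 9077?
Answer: -986969071/542100 ≈ -1820.6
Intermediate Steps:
F = -347071/542100 (F = -(9842/5550 - 7116/(-9035))/4 = -(9842*(1/5550) - 7116*(-1/9035))/4 = -(133/75 + 7116/9035)/4 = -1/4*347071/135525 = -347071/542100 ≈ -0.64023)
K = 3933672629/542100 (K = 7257 - 347071/542100 = 3933672629/542100 ≈ 7256.4)
K - 9077 = 3933672629/542100 - 9077 = -986969071/542100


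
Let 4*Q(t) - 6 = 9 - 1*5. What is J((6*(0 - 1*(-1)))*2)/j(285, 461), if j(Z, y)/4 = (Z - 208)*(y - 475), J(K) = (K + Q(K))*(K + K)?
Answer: -87/1078 ≈ -0.080705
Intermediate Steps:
Q(t) = 5/2 (Q(t) = 3/2 + (9 - 1*5)/4 = 3/2 + (9 - 5)/4 = 3/2 + (¼)*4 = 3/2 + 1 = 5/2)
J(K) = 2*K*(5/2 + K) (J(K) = (K + 5/2)*(K + K) = (5/2 + K)*(2*K) = 2*K*(5/2 + K))
j(Z, y) = 4*(-475 + y)*(-208 + Z) (j(Z, y) = 4*((Z - 208)*(y - 475)) = 4*((-208 + Z)*(-475 + y)) = 4*((-475 + y)*(-208 + Z)) = 4*(-475 + y)*(-208 + Z))
J((6*(0 - 1*(-1)))*2)/j(285, 461) = (((6*(0 - 1*(-1)))*2)*(5 + 2*((6*(0 - 1*(-1)))*2)))/(395200 - 1900*285 - 832*461 + 4*285*461) = (((6*(0 + 1))*2)*(5 + 2*((6*(0 + 1))*2)))/(395200 - 541500 - 383552 + 525540) = (((6*1)*2)*(5 + 2*((6*1)*2)))/(-4312) = ((6*2)*(5 + 2*(6*2)))*(-1/4312) = (12*(5 + 2*12))*(-1/4312) = (12*(5 + 24))*(-1/4312) = (12*29)*(-1/4312) = 348*(-1/4312) = -87/1078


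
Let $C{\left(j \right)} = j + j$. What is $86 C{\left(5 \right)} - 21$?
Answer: $839$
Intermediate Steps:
$C{\left(j \right)} = 2 j$
$86 C{\left(5 \right)} - 21 = 86 \cdot 2 \cdot 5 - 21 = 86 \cdot 10 - 21 = 860 - 21 = 839$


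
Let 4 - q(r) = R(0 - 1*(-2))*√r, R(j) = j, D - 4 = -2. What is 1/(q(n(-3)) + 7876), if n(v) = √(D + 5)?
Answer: 30581492000/240982156959993 + 7^(¾)/481964313919986 + 1970*√7/240982156959993 + 7761800*7^(¼)/240982156959993 ≈ 0.00012696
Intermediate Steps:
D = 2 (D = 4 - 2 = 2)
n(v) = √7 (n(v) = √(2 + 5) = √7)
q(r) = 4 - 2*√r (q(r) = 4 - (0 - 1*(-2))*√r = 4 - (0 + 2)*√r = 4 - 2*√r)
1/(q(n(-3)) + 7876) = 1/((4 - 2*7^(¼)) + 7876) = 1/(7880 - 2*7^(¼))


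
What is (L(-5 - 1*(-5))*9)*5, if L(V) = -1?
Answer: -45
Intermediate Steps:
(L(-5 - 1*(-5))*9)*5 = -1*9*5 = -9*5 = -45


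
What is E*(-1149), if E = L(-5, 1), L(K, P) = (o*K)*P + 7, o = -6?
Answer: -42513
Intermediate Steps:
L(K, P) = 7 - 6*K*P (L(K, P) = (-6*K)*P + 7 = -6*K*P + 7 = 7 - 6*K*P)
E = 37 (E = 7 - 6*(-5)*1 = 7 + 30 = 37)
E*(-1149) = 37*(-1149) = -42513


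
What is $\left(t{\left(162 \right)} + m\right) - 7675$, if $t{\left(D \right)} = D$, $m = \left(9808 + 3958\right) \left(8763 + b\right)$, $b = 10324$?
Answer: $262744129$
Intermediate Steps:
$m = 262751642$ ($m = \left(9808 + 3958\right) \left(8763 + 10324\right) = 13766 \cdot 19087 = 262751642$)
$\left(t{\left(162 \right)} + m\right) - 7675 = \left(162 + 262751642\right) - 7675 = 262751804 - 7675 = 262744129$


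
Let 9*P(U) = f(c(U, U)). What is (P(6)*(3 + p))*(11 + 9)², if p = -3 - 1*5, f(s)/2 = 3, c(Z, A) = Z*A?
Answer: -4000/3 ≈ -1333.3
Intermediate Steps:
c(Z, A) = A*Z
f(s) = 6 (f(s) = 2*3 = 6)
P(U) = ⅔ (P(U) = (⅑)*6 = ⅔)
p = -8 (p = -3 - 5 = -8)
(P(6)*(3 + p))*(11 + 9)² = (2*(3 - 8)/3)*(11 + 9)² = ((⅔)*(-5))*20² = -10/3*400 = -4000/3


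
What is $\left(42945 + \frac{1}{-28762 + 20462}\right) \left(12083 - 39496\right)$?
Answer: $- \frac{9771185638087}{8300} \approx -1.1773 \cdot 10^{9}$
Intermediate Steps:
$\left(42945 + \frac{1}{-28762 + 20462}\right) \left(12083 - 39496\right) = \left(42945 + \frac{1}{-8300}\right) \left(12083 - 39496\right) = \left(42945 - \frac{1}{8300}\right) \left(12083 - 39496\right) = \frac{356443499}{8300} \left(-27413\right) = - \frac{9771185638087}{8300}$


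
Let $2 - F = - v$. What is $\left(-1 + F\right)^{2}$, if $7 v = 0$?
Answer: $1$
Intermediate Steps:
$v = 0$ ($v = \frac{1}{7} \cdot 0 = 0$)
$F = 2$ ($F = 2 - \left(-1\right) 0 = 2 - 0 = 2 + 0 = 2$)
$\left(-1 + F\right)^{2} = \left(-1 + 2\right)^{2} = 1^{2} = 1$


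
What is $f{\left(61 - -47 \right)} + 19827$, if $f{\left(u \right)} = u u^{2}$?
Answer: $1279539$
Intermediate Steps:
$f{\left(u \right)} = u^{3}$
$f{\left(61 - -47 \right)} + 19827 = \left(61 - -47\right)^{3} + 19827 = \left(61 + 47\right)^{3} + 19827 = 108^{3} + 19827 = 1259712 + 19827 = 1279539$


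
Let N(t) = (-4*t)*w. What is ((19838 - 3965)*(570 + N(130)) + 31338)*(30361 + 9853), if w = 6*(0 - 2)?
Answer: 4348197784152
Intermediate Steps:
w = -12 (w = 6*(-2) = -12)
N(t) = 48*t (N(t) = -4*t*(-12) = 48*t)
((19838 - 3965)*(570 + N(130)) + 31338)*(30361 + 9853) = ((19838 - 3965)*(570 + 48*130) + 31338)*(30361 + 9853) = (15873*(570 + 6240) + 31338)*40214 = (15873*6810 + 31338)*40214 = (108095130 + 31338)*40214 = 108126468*40214 = 4348197784152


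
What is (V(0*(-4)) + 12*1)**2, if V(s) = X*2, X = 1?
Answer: 196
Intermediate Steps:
V(s) = 2 (V(s) = 1*2 = 2)
(V(0*(-4)) + 12*1)**2 = (2 + 12*1)**2 = (2 + 12)**2 = 14**2 = 196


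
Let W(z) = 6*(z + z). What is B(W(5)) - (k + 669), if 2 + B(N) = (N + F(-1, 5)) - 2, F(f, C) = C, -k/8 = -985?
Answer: -8488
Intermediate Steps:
k = 7880 (k = -8*(-985) = 7880)
W(z) = 12*z (W(z) = 6*(2*z) = 12*z)
B(N) = 1 + N (B(N) = -2 + ((N + 5) - 2) = -2 + ((5 + N) - 2) = -2 + (3 + N) = 1 + N)
B(W(5)) - (k + 669) = (1 + 12*5) - (7880 + 669) = (1 + 60) - 1*8549 = 61 - 8549 = -8488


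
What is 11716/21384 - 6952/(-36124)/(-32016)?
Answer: 6415693223/11710028088 ≈ 0.54788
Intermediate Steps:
11716/21384 - 6952/(-36124)/(-32016) = 11716*(1/21384) - 6952*(-1/36124)*(-1/32016) = 2929/5346 + (158/821)*(-1/32016) = 2929/5346 - 79/13142568 = 6415693223/11710028088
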